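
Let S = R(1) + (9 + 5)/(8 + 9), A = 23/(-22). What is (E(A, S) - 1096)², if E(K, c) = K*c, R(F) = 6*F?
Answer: 42553913796/34969 ≈ 1.2169e+6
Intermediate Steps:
A = -23/22 (A = 23*(-1/22) = -23/22 ≈ -1.0455)
S = 116/17 (S = 6*1 + (9 + 5)/(8 + 9) = 6 + 14/17 = 116/17 ≈ 6.8235)
(E(A, S) - 1096)² = (-23/22*116/17 - 1096)² = (-1334/187 - 1096)² = (-206286/187)² = 42553913796/34969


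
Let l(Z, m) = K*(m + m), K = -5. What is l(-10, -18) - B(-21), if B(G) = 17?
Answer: 163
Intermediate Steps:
l(Z, m) = -10*m (l(Z, m) = -5*(m + m) = -10*m)
l(-10, -18) - B(-21) = -10*(-18) - 1*17 = 180 - 17 = 163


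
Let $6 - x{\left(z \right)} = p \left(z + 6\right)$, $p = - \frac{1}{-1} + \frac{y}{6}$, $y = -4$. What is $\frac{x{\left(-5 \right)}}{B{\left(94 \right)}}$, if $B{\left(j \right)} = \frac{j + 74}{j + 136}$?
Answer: $\frac{1955}{252} \approx 7.7579$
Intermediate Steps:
$p = \frac{1}{3}$ ($p = - \frac{1}{-1} - \frac{4}{6} = \left(-1\right) \left(-1\right) - \frac{2}{3} = 1 - \frac{2}{3} = \frac{1}{3} \approx 0.33333$)
$B{\left(j \right)} = \frac{74 + j}{136 + j}$
$x{\left(z \right)} = 4 - \frac{z}{3}$ ($x{\left(z \right)} = 6 - \frac{z + 6}{3} = 6 - \frac{6 + z}{3} = 6 - \left(2 + \frac{z}{3}\right) = 4 - \frac{z}{3}$)
$\frac{x{\left(-5 \right)}}{B{\left(94 \right)}} = \frac{4 - - \frac{5}{3}}{\frac{1}{136 + 94} \left(74 + 94\right)} = \frac{4 + \frac{5}{3}}{\frac{1}{230} \cdot 168} = \frac{17}{3 \cdot \frac{1}{230} \cdot 168} = \frac{17}{3 \cdot \frac{84}{115}} = \frac{17}{3} \cdot \frac{115}{84} = \frac{1955}{252}$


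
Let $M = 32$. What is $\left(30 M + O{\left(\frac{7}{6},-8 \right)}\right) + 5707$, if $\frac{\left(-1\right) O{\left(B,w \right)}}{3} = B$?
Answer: $\frac{13327}{2} \approx 6663.5$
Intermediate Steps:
$O{\left(B,w \right)} = - 3 B$
$\left(30 M + O{\left(\frac{7}{6},-8 \right)}\right) + 5707 = \left(30 \cdot 32 - 3 \cdot \frac{7}{6}\right) + 5707 = \left(960 - 3 \cdot 7 \cdot \frac{1}{6}\right) + 5707 = \left(960 - \frac{7}{2}\right) + 5707 = \frac{1913}{2} + 5707 = \frac{13327}{2}$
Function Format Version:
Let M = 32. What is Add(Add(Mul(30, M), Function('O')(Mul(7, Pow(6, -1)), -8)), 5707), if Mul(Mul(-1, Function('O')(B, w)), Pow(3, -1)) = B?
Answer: Rational(13327, 2) ≈ 6663.5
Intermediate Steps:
Function('O')(B, w) = Mul(-3, B)
Add(Add(Mul(30, M), Function('O')(Mul(7, Pow(6, -1)), -8)), 5707) = Add(Add(Mul(30, 32), Mul(-3, Mul(7, Pow(6, -1)))), 5707) = Add(Add(960, Mul(-3, Mul(7, Rational(1, 6)))), 5707) = Add(Add(960, Mul(-3, Rational(7, 6))), 5707) = Add(Add(960, Rational(-7, 2)), 5707) = Add(Rational(1913, 2), 5707) = Rational(13327, 2)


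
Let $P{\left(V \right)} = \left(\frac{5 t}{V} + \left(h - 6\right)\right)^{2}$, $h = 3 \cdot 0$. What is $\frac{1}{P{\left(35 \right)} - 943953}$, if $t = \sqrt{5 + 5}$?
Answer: $- \frac{2266344227}{2139240381127369} + \frac{4116 \sqrt{10}}{2139240381127369} \approx -1.0594 \cdot 10^{-6}$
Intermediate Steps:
$h = 0$
$t = \sqrt{10} \approx 3.1623$
$P{\left(V \right)} = \left(-6 + \frac{5 \sqrt{10}}{V}\right)^{2}$ ($P{\left(V \right)} = \left(\frac{5 \sqrt{10}}{V} + \left(0 - 6\right)\right)^{2} = \left(\frac{5 \sqrt{10}}{V} - 6\right)^{2} = \left(-6 + \frac{5 \sqrt{10}}{V}\right)^{2}$)
$\frac{1}{P{\left(35 \right)} - 943953} = \frac{1}{\frac{\left(\left(-6\right) 35 + 5 \sqrt{10}\right)^{2}}{1225} - 943953} = \frac{1}{\frac{\left(-210 + 5 \sqrt{10}\right)^{2}}{1225} - 943953} = \frac{1}{-943953 + \frac{\left(-210 + 5 \sqrt{10}\right)^{2}}{1225}}$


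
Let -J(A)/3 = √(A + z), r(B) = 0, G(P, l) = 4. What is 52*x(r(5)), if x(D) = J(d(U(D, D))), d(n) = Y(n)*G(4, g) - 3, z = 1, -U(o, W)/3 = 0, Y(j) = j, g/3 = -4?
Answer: -156*I*√2 ≈ -220.62*I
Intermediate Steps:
g = -12 (g = 3*(-4) = -12)
U(o, W) = 0 (U(o, W) = -3*0 = 0)
d(n) = -3 + 4*n (d(n) = n*4 - 3 = 4*n - 3 = -3 + 4*n)
J(A) = -3*√(1 + A) (J(A) = -3*√(A + 1) = -3*√(1 + A))
x(D) = -3*I*√2 (x(D) = -3*√(1 + (-3 + 4*0)) = -3*√(1 + (-3 + 0)) = -3*√(1 - 3) = -3*I*√2)
52*x(r(5)) = 52*(-3*I*√2) = -156*I*√2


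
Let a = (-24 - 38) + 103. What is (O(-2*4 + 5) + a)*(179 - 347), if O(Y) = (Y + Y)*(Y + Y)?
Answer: -12936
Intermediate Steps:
O(Y) = 4*Y**2 (O(Y) = (2*Y)*(2*Y) = 4*Y**2)
a = 41 (a = -62 + 103 = 41)
(O(-2*4 + 5) + a)*(179 - 347) = (4*(-2*4 + 5)**2 + 41)*(179 - 347) = (4*(-8 + 5)**2 + 41)*(-168) = (4*(-3)**2 + 41)*(-168) = (4*9 + 41)*(-168) = (36 + 41)*(-168) = 77*(-168) = -12936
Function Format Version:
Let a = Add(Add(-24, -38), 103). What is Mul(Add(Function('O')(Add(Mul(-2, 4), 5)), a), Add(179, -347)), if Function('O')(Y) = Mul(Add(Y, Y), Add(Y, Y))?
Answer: -12936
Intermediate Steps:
Function('O')(Y) = Mul(4, Pow(Y, 2)) (Function('O')(Y) = Mul(Mul(2, Y), Mul(2, Y)) = Mul(4, Pow(Y, 2)))
a = 41 (a = Add(-62, 103) = 41)
Mul(Add(Function('O')(Add(Mul(-2, 4), 5)), a), Add(179, -347)) = Mul(Add(Mul(4, Pow(Add(Mul(-2, 4), 5), 2)), 41), Add(179, -347)) = Mul(Add(Mul(4, Pow(Add(-8, 5), 2)), 41), -168) = Mul(Add(Mul(4, Pow(-3, 2)), 41), -168) = Mul(Add(Mul(4, 9), 41), -168) = Mul(Add(36, 41), -168) = Mul(77, -168) = -12936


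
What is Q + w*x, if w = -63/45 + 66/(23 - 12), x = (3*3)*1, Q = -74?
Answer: -163/5 ≈ -32.600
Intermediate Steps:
x = 9 (x = 9*1 = 9)
w = 23/5 (w = -63*1/45 + 66/11 = -7/5 + 66*(1/11) = -7/5 + 6 = 23/5 ≈ 4.6000)
Q + w*x = -74 + (23/5)*9 = -74 + 207/5 = -163/5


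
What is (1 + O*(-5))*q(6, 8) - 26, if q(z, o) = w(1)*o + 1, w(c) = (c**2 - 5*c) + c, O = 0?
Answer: -49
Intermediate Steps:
w(c) = c**2 - 4*c
q(z, o) = 1 - 3*o (q(z, o) = (1*(-4 + 1))*o + 1 = (1*(-3))*o + 1 = -3*o + 1 = 1 - 3*o)
(1 + O*(-5))*q(6, 8) - 26 = (1 + 0*(-5))*(1 - 3*8) - 26 = (1 + 0)*(1 - 24) - 26 = 1*(-23) - 26 = -23 - 26 = -49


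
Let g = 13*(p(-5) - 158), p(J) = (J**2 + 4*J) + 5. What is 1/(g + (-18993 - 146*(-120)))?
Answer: -1/3397 ≈ -0.00029438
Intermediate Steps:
p(J) = 5 + J**2 + 4*J
g = -1924 (g = 13*((5 + (-5)**2 + 4*(-5)) - 158) = 13*((5 + 25 - 20) - 158) = 13*(10 - 158) = 13*(-148) = -1924)
1/(g + (-18993 - 146*(-120))) = 1/(-1924 + (-18993 - 146*(-120))) = 1/(-1924 + (-18993 - 1*(-17520))) = 1/(-1924 + (-18993 + 17520)) = 1/(-1924 - 1473) = 1/(-3397) = -1/3397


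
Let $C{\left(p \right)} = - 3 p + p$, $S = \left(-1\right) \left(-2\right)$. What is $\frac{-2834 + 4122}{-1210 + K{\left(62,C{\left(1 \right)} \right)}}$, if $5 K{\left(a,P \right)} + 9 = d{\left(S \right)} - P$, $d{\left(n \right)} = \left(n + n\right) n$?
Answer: $- \frac{280}{263} \approx -1.0646$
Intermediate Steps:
$S = 2$
$C{\left(p \right)} = - 2 p$
$d{\left(n \right)} = 2 n^{2}$ ($d{\left(n \right)} = 2 n n = 2 n^{2}$)
$K{\left(a,P \right)} = - \frac{1}{5} - \frac{P}{5}$ ($K{\left(a,P \right)} = - \frac{9}{5} + \frac{2 \cdot 2^{2} - P}{5} = - \frac{9}{5} + \frac{2 \cdot 4 - P}{5} = - \frac{9}{5} + \frac{8 - P}{5} = - \frac{9}{5} - \left(- \frac{8}{5} + \frac{P}{5}\right) = - \frac{1}{5} - \frac{P}{5}$)
$\frac{-2834 + 4122}{-1210 + K{\left(62,C{\left(1 \right)} \right)}} = \frac{-2834 + 4122}{-1210 - \left(\frac{1}{5} + \frac{\left(-2\right) 1}{5}\right)} = \frac{1288}{-1210 - - \frac{1}{5}} = \frac{1288}{-1210 + \left(- \frac{1}{5} + \frac{2}{5}\right)} = \frac{1288}{-1210 + \frac{1}{5}} = \frac{1288}{- \frac{6049}{5}} = 1288 \left(- \frac{5}{6049}\right) = - \frac{280}{263}$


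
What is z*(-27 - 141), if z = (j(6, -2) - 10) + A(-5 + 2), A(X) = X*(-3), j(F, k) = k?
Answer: 504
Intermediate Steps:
A(X) = -3*X
z = -3 (z = (-2 - 10) - 3*(-5 + 2) = -12 - 3*(-3) = -12 + 9 = -3)
z*(-27 - 141) = -3*(-27 - 141) = -3*(-168) = 504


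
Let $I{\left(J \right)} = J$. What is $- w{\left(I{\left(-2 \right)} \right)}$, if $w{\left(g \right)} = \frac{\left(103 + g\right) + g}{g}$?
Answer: $\frac{99}{2} \approx 49.5$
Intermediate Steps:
$w{\left(g \right)} = \frac{103 + 2 g}{g}$
$- w{\left(I{\left(-2 \right)} \right)} = - (2 + \frac{103}{-2}) = - (2 + 103 \left(- \frac{1}{2}\right)) = - (2 - \frac{103}{2}) = \left(-1\right) \left(- \frac{99}{2}\right) = \frac{99}{2}$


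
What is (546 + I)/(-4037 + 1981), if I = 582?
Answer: -141/257 ≈ -0.54864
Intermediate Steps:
(546 + I)/(-4037 + 1981) = (546 + 582)/(-4037 + 1981) = 1128/(-2056) = 1128*(-1/2056) = -141/257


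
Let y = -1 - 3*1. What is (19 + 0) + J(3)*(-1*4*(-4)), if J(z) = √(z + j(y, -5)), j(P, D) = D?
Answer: 19 + 16*I*√2 ≈ 19.0 + 22.627*I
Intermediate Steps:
y = -4 (y = -1 - 3 = -4)
J(z) = √(-5 + z) (J(z) = √(z - 5) = √(-5 + z))
(19 + 0) + J(3)*(-1*4*(-4)) = (19 + 0) + √(-5 + 3)*(-1*4*(-4)) = 19 + √(-2)*(-4*(-4)) = 19 + (I*√2)*16 = 19 + 16*I*√2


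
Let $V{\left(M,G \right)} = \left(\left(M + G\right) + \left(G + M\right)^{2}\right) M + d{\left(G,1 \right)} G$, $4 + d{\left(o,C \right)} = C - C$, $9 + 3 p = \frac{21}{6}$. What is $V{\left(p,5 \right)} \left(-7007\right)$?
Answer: $\frac{66881815}{216} \approx 3.0964 \cdot 10^{5}$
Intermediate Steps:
$p = - \frac{11}{6}$ ($p = -3 + \frac{21 \cdot \frac{1}{6}}{3} = -3 + \frac{1}{3} \cdot \frac{7}{2} = -3 + \frac{7}{6} = - \frac{11}{6} \approx -1.8333$)
$d{\left(o,C \right)} = -4$ ($d{\left(o,C \right)} = -4 + \left(C - C\right) = -4 + 0 = -4$)
$V{\left(M,G \right)} = - 4 G + M \left(G + M + \left(G + M\right)^{2}\right)$ ($V{\left(M,G \right)} = \left(\left(M + G\right) + \left(G + M\right)^{2}\right) M - 4 G = \left(\left(G + M\right) + \left(G + M\right)^{2}\right) M - 4 G = \left(G + M + \left(G + M\right)^{2}\right) M - 4 G = M \left(G + M + \left(G + M\right)^{2}\right) - 4 G = - 4 G + M \left(G + M + \left(G + M\right)^{2}\right)$)
$V{\left(p,5 \right)} \left(-7007\right) = \left(\left(- \frac{11}{6}\right)^{2} - 20 + 5 \left(- \frac{11}{6}\right) - \frac{11 \left(5 - \frac{11}{6}\right)^{2}}{6}\right) \left(-7007\right) = \left(\frac{121}{36} - 20 - \frac{55}{6} - \frac{11 \left(\frac{19}{6}\right)^{2}}{6}\right) \left(-7007\right) = \left(\frac{121}{36} - 20 - \frac{55}{6} - \frac{3971}{216}\right) \left(-7007\right) = \left(- \frac{9545}{216}\right) \left(-7007\right) = \frac{66881815}{216}$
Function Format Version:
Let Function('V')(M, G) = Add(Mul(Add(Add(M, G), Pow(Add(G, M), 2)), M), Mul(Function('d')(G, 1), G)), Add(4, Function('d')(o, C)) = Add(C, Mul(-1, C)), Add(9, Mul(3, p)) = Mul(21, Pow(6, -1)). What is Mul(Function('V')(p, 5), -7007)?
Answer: Rational(66881815, 216) ≈ 3.0964e+5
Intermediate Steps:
p = Rational(-11, 6) (p = Add(-3, Mul(Rational(1, 3), Mul(21, Pow(6, -1)))) = Add(-3, Mul(Rational(1, 3), Mul(21, Rational(1, 6)))) = Add(-3, Mul(Rational(1, 3), Rational(7, 2))) = Add(-3, Rational(7, 6)) = Rational(-11, 6) ≈ -1.8333)
Function('d')(o, C) = -4 (Function('d')(o, C) = Add(-4, Add(C, Mul(-1, C))) = Add(-4, 0) = -4)
Function('V')(M, G) = Add(Mul(-4, G), Mul(M, Add(G, M, Pow(Add(G, M), 2)))) (Function('V')(M, G) = Add(Mul(Add(Add(M, G), Pow(Add(G, M), 2)), M), Mul(-4, G)) = Add(Mul(Add(Add(G, M), Pow(Add(G, M), 2)), M), Mul(-4, G)) = Add(Mul(Add(G, M, Pow(Add(G, M), 2)), M), Mul(-4, G)) = Add(Mul(M, Add(G, M, Pow(Add(G, M), 2))), Mul(-4, G)) = Add(Mul(-4, G), Mul(M, Add(G, M, Pow(Add(G, M), 2)))))
Mul(Function('V')(p, 5), -7007) = Mul(Add(Pow(Rational(-11, 6), 2), Mul(-4, 5), Mul(5, Rational(-11, 6)), Mul(Rational(-11, 6), Pow(Add(5, Rational(-11, 6)), 2))), -7007) = Mul(Add(Rational(121, 36), -20, Rational(-55, 6), Mul(Rational(-11, 6), Pow(Rational(19, 6), 2))), -7007) = Mul(Add(Rational(121, 36), -20, Rational(-55, 6), Mul(Rational(-11, 6), Rational(361, 36))), -7007) = Mul(Add(Rational(121, 36), -20, Rational(-55, 6), Rational(-3971, 216)), -7007) = Mul(Rational(-9545, 216), -7007) = Rational(66881815, 216)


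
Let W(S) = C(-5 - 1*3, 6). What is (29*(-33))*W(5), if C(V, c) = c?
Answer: -5742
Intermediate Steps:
W(S) = 6
(29*(-33))*W(5) = (29*(-33))*6 = -957*6 = -5742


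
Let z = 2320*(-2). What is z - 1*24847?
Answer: -29487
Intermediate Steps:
z = -4640
z - 1*24847 = -4640 - 1*24847 = -4640 - 24847 = -29487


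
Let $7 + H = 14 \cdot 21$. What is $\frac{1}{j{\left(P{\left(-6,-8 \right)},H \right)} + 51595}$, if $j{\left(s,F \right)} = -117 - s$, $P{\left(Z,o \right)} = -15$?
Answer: $\frac{1}{51493} \approx 1.942 \cdot 10^{-5}$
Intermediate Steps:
$H = 287$ ($H = -7 + 14 \cdot 21 = -7 + 294 = 287$)
$\frac{1}{j{\left(P{\left(-6,-8 \right)},H \right)} + 51595} = \frac{1}{\left(-117 - -15\right) + 51595} = \frac{1}{\left(-117 + 15\right) + 51595} = \frac{1}{-102 + 51595} = \frac{1}{51493}$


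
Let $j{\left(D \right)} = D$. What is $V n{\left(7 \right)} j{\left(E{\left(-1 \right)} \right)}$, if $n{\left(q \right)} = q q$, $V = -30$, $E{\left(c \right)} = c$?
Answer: $1470$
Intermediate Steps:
$n{\left(q \right)} = q^{2}$
$V n{\left(7 \right)} j{\left(E{\left(-1 \right)} \right)} = - 30 \cdot 7^{2} \left(-1\right) = \left(-30\right) 49 \left(-1\right) = \left(-1470\right) \left(-1\right) = 1470$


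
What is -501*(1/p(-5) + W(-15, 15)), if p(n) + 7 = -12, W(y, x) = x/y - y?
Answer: -132765/19 ≈ -6987.6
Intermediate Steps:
W(y, x) = -y + x/y
p(n) = -19 (p(n) = -7 - 12 = -19)
-501*(1/p(-5) + W(-15, 15)) = -501*(1/(-19) + (-1*(-15) + 15/(-15))) = -501*(-1/19 + (15 + 15*(-1/15))) = -501*(-1/19 + (15 - 1)) = -501*(-1/19 + 14) = -501*265/19 = -132765/19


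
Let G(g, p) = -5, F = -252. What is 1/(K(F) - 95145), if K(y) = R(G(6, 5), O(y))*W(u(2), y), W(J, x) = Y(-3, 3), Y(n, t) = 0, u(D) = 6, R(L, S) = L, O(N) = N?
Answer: -1/95145 ≈ -1.0510e-5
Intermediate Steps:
W(J, x) = 0
K(y) = 0 (K(y) = -5*0 = 0)
1/(K(F) - 95145) = 1/(0 - 95145) = 1/(-95145) = -1/95145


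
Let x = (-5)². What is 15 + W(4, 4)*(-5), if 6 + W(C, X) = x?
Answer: -80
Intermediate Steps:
x = 25
W(C, X) = 19 (W(C, X) = -6 + 25 = 19)
15 + W(4, 4)*(-5) = 15 + 19*(-5) = 15 - 95 = -80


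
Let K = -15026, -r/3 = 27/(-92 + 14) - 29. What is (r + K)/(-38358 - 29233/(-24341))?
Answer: 9453727967/24274713970 ≈ 0.38945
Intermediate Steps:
r = 2289/26 (r = -3*(27/(-92 + 14) - 29) = -3*(27/(-78) - 29) = -3*(27*(-1/78) - 29) = -3*(-9/26 - 29) = -3*(-763/26) = 2289/26 ≈ 88.038)
(r + K)/(-38358 - 29233/(-24341)) = (2289/26 - 15026)/(-38358 - 29233/(-24341)) = -388387/(26*(-38358 - 29233*(-1/24341))) = -388387/(26*(-38358 + 29233/24341)) = -388387/(26*(-933642845/24341)) = -388387/26*(-24341/933642845) = 9453727967/24274713970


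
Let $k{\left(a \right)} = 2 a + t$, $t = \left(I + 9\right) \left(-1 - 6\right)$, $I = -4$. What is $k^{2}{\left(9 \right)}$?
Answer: $289$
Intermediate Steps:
$t = -35$ ($t = \left(-4 + 9\right) \left(-1 - 6\right) = 5 \left(-7\right) = -35$)
$k{\left(a \right)} = -35 + 2 a$ ($k{\left(a \right)} = 2 a - 35 = -35 + 2 a$)
$k^{2}{\left(9 \right)} = \left(-35 + 2 \cdot 9\right)^{2} = \left(-35 + 18\right)^{2} = \left(-17\right)^{2} = 289$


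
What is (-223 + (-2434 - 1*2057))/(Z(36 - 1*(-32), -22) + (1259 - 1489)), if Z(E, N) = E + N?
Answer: 2357/92 ≈ 25.620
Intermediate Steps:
(-223 + (-2434 - 1*2057))/(Z(36 - 1*(-32), -22) + (1259 - 1489)) = (-223 + (-2434 - 1*2057))/(((36 - 1*(-32)) - 22) + (1259 - 1489)) = (-223 + (-2434 - 2057))/(((36 + 32) - 22) - 230) = (-223 - 4491)/((68 - 22) - 230) = -4714/(46 - 230) = -4714/(-184) = -4714*(-1/184) = 2357/92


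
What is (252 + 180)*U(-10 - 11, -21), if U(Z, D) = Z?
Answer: -9072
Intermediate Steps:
(252 + 180)*U(-10 - 11, -21) = (252 + 180)*(-10 - 11) = 432*(-21) = -9072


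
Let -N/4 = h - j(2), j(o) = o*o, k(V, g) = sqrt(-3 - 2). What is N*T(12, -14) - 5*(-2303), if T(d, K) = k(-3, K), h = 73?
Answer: 11515 - 276*I*sqrt(5) ≈ 11515.0 - 617.15*I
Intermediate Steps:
k(V, g) = I*sqrt(5) (k(V, g) = sqrt(-5) = I*sqrt(5))
j(o) = o**2
T(d, K) = I*sqrt(5)
N = -276 (N = -4*(73 - 1*2**2) = -4*(73 - 1*4) = -4*(73 - 4) = -4*69 = -276)
N*T(12, -14) - 5*(-2303) = -276*I*sqrt(5) - 5*(-2303) = -276*I*sqrt(5) + 11515 = 11515 - 276*I*sqrt(5)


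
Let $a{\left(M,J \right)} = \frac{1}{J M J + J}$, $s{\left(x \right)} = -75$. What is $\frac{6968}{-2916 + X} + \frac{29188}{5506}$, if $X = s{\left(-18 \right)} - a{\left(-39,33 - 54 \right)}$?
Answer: $\frac{421334640406}{141793317307} \approx 2.9715$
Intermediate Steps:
$a{\left(M,J \right)} = \frac{1}{J + M J^{2}}$ ($a{\left(M,J \right)} = \frac{1}{M J^{2} + J} = \frac{1}{J + M J^{2}}$)
$X = - \frac{1291499}{17220}$ ($X = -75 - \frac{1}{\left(33 - 54\right) \left(1 + \left(33 - 54\right) \left(-39\right)\right)} = -75 - \frac{1}{\left(-21\right) \left(1 - -819\right)} = -75 - - \frac{1}{21 \left(1 + 819\right)} = -75 - - \frac{1}{21 \cdot 820} = -75 - \left(- \frac{1}{21}\right) \frac{1}{820} = -75 - - \frac{1}{17220} = -75 + \frac{1}{17220} = - \frac{1291499}{17220} \approx -75.0$)
$\frac{6968}{-2916 + X} + \frac{29188}{5506} = \frac{6968}{-2916 - \frac{1291499}{17220}} + \frac{29188}{5506} = \frac{6968}{- \frac{51505019}{17220}} + 29188 \cdot \frac{1}{5506} = 6968 \left(- \frac{17220}{51505019}\right) + \frac{14594}{2753} = - \frac{119988960}{51505019} + \frac{14594}{2753} = \frac{421334640406}{141793317307}$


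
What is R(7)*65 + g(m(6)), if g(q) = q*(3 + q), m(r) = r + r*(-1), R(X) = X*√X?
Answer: 455*√7 ≈ 1203.8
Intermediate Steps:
R(X) = X^(3/2)
m(r) = 0 (m(r) = r - r = 0)
R(7)*65 + g(m(6)) = 7^(3/2)*65 + 0*(3 + 0) = (7*√7)*65 + 0*3 = 455*√7 + 0 = 455*√7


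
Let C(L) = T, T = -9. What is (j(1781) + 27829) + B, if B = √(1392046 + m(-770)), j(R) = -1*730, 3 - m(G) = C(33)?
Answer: 27099 + √1392058 ≈ 28279.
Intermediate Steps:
C(L) = -9
m(G) = 12 (m(G) = 3 - 1*(-9) = 3 + 9 = 12)
j(R) = -730
B = √1392058 (B = √(1392046 + 12) = √1392058 ≈ 1179.9)
(j(1781) + 27829) + B = (-730 + 27829) + √1392058 = 27099 + √1392058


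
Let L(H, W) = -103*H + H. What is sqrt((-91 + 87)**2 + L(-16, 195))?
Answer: 4*sqrt(103) ≈ 40.596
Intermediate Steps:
L(H, W) = -102*H
sqrt((-91 + 87)**2 + L(-16, 195)) = sqrt((-91 + 87)**2 - 102*(-16)) = sqrt((-4)**2 + 1632) = sqrt(16 + 1632) = sqrt(1648) = 4*sqrt(103)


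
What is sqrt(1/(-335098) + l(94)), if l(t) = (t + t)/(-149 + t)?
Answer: 9*I*sqrt(14334401696010)/18430390 ≈ 1.8488*I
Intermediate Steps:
l(t) = 2*t/(-149 + t) (l(t) = (2*t)/(-149 + t) = 2*t/(-149 + t))
sqrt(1/(-335098) + l(94)) = sqrt(1/(-335098) + 2*94/(-149 + 94)) = sqrt(-1/335098 + 2*94/(-55)) = sqrt(-1/335098 + 2*94*(-1/55)) = sqrt(-1/335098 - 188/55) = sqrt(-62998479/18430390) = 9*I*sqrt(14334401696010)/18430390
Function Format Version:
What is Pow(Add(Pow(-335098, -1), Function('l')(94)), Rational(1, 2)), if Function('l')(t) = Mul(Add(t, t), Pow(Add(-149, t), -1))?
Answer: Mul(Rational(9, 18430390), I, Pow(14334401696010, Rational(1, 2))) ≈ Mul(1.8488, I)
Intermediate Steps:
Function('l')(t) = Mul(2, t, Pow(Add(-149, t), -1)) (Function('l')(t) = Mul(Mul(2, t), Pow(Add(-149, t), -1)) = Mul(2, t, Pow(Add(-149, t), -1)))
Pow(Add(Pow(-335098, -1), Function('l')(94)), Rational(1, 2)) = Pow(Add(Pow(-335098, -1), Mul(2, 94, Pow(Add(-149, 94), -1))), Rational(1, 2)) = Pow(Add(Rational(-1, 335098), Mul(2, 94, Pow(-55, -1))), Rational(1, 2)) = Pow(Add(Rational(-1, 335098), Mul(2, 94, Rational(-1, 55))), Rational(1, 2)) = Pow(Add(Rational(-1, 335098), Rational(-188, 55)), Rational(1, 2)) = Pow(Rational(-62998479, 18430390), Rational(1, 2)) = Mul(Rational(9, 18430390), I, Pow(14334401696010, Rational(1, 2)))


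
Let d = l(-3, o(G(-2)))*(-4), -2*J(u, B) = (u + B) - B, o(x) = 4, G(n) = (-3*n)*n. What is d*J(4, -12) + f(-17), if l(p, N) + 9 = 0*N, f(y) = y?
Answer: -89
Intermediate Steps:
G(n) = -3*n²
l(p, N) = -9 (l(p, N) = -9 + 0*N = -9 + 0 = -9)
J(u, B) = -u/2 (J(u, B) = -((u + B) - B)/2 = -((B + u) - B)/2 = -u/2)
d = 36 (d = -9*(-4) = 36)
d*J(4, -12) + f(-17) = 36*(-½*4) - 17 = 36*(-2) - 17 = -72 - 17 = -89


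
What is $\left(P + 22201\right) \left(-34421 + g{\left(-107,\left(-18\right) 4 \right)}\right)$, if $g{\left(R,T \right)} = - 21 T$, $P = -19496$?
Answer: $-89018845$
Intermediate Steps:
$\left(P + 22201\right) \left(-34421 + g{\left(-107,\left(-18\right) 4 \right)}\right) = \left(-19496 + 22201\right) \left(-34421 - 21 \left(\left(-18\right) 4\right)\right) = 2705 \left(-34421 - -1512\right) = 2705 \left(-34421 + 1512\right) = 2705 \left(-32909\right) = -89018845$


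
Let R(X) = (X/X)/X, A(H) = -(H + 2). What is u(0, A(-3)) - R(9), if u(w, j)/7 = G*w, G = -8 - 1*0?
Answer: -⅑ ≈ -0.11111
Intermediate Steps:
G = -8 (G = -8 + 0 = -8)
A(H) = -2 - H (A(H) = -(2 + H) = -2 - H)
u(w, j) = -56*w (u(w, j) = 7*(-8*w) = -56*w)
R(X) = 1/X
u(0, A(-3)) - R(9) = -56*0 - 1/9 = 0 - 1*⅑ = 0 - ⅑ = -⅑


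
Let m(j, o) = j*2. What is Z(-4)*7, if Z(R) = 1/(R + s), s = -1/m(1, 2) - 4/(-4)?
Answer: -2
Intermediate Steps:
m(j, o) = 2*j
s = ½ (s = -1/(2*1) - 4/(-4) = -1/2 - 4*(-¼) = -1*½ + 1 = -½ + 1 = ½ ≈ 0.50000)
Z(R) = 1/(½ + R) (Z(R) = 1/(R + ½) = 1/(½ + R))
Z(-4)*7 = (2/(1 + 2*(-4)))*7 = (2/(1 - 8))*7 = (2/(-7))*7 = (2*(-⅐))*7 = -2/7*7 = -2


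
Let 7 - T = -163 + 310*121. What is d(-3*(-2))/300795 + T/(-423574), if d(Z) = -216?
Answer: 1856698886/21234823555 ≈ 0.087437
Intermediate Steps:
T = -37340 (T = 7 - (-163 + 310*121) = 7 - (-163 + 37510) = 7 - 1*37347 = 7 - 37347 = -37340)
d(-3*(-2))/300795 + T/(-423574) = -216/300795 - 37340/(-423574) = -216*1/300795 - 37340*(-1/423574) = -72/100265 + 18670/211787 = 1856698886/21234823555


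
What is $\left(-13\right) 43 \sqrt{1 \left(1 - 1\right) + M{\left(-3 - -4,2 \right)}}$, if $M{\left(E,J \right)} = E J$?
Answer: $- 559 \sqrt{2} \approx -790.54$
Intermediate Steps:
$\left(-13\right) 43 \sqrt{1 \left(1 - 1\right) + M{\left(-3 - -4,2 \right)}} = \left(-13\right) 43 \sqrt{1 \left(1 - 1\right) + \left(-3 - -4\right) 2} = - 559 \sqrt{1 \cdot 0 + \left(-3 + 4\right) 2} = - 559 \sqrt{0 + 1 \cdot 2} = - 559 \sqrt{0 + 2} = - 559 \sqrt{2}$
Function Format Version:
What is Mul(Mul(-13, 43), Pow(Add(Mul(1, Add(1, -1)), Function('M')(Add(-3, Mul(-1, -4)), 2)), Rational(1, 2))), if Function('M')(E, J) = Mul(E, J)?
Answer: Mul(-559, Pow(2, Rational(1, 2))) ≈ -790.54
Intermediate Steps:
Mul(Mul(-13, 43), Pow(Add(Mul(1, Add(1, -1)), Function('M')(Add(-3, Mul(-1, -4)), 2)), Rational(1, 2))) = Mul(Mul(-13, 43), Pow(Add(Mul(1, Add(1, -1)), Mul(Add(-3, Mul(-1, -4)), 2)), Rational(1, 2))) = Mul(-559, Pow(Add(Mul(1, 0), Mul(Add(-3, 4), 2)), Rational(1, 2))) = Mul(-559, Pow(Add(0, Mul(1, 2)), Rational(1, 2))) = Mul(-559, Pow(Add(0, 2), Rational(1, 2))) = Mul(-559, Pow(2, Rational(1, 2)))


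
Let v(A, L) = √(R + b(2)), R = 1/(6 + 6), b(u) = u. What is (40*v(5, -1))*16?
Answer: 1600*√3/3 ≈ 923.76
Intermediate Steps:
R = 1/12 ≈ 0.083333
v(A, L) = 5*√3/6 (v(A, L) = √(1/12 + 2) = √(25/12) = 5*√3/6)
(40*v(5, -1))*16 = (40*(5*√3/6))*16 = (100*√3/3)*16 = 1600*√3/3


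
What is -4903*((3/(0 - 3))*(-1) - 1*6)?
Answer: 24515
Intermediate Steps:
-4903*((3/(0 - 3))*(-1) - 1*6) = -4903*((3/(-3))*(-1) - 6) = -4903*((3*(-1/3))*(-1) - 6) = -4903*(-1*(-1) - 6) = -4903*(1 - 6) = -4903*(-5) = 24515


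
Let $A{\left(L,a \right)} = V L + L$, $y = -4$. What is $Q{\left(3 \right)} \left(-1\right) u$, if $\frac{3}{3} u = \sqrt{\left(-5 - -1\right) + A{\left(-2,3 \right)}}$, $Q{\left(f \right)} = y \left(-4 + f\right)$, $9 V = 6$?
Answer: $- \frac{4 i \sqrt{66}}{3} \approx - 10.832 i$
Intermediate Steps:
$V = \frac{2}{3}$ ($V = \frac{1}{9} \cdot 6 = \frac{2}{3} \approx 0.66667$)
$A{\left(L,a \right)} = \frac{5 L}{3}$ ($A{\left(L,a \right)} = \frac{2 L}{3} + L = \frac{5 L}{3}$)
$Q{\left(f \right)} = 16 - 4 f$ ($Q{\left(f \right)} = - 4 \left(-4 + f\right) = 16 - 4 f$)
$u = \frac{i \sqrt{66}}{3}$ ($u = \sqrt{\left(-5 - -1\right) + \frac{5}{3} \left(-2\right)} = \sqrt{\left(-5 + 1\right) - \frac{10}{3}} = \sqrt{-4 - \frac{10}{3}} = \sqrt{- \frac{22}{3}} = \frac{i \sqrt{66}}{3} \approx 2.708 i$)
$Q{\left(3 \right)} \left(-1\right) u = \left(16 - 12\right) \left(-1\right) \frac{i \sqrt{66}}{3} = 4 \left(-1\right) \frac{i \sqrt{66}}{3} = - 4 \frac{i \sqrt{66}}{3} = - \frac{4 i \sqrt{66}}{3}$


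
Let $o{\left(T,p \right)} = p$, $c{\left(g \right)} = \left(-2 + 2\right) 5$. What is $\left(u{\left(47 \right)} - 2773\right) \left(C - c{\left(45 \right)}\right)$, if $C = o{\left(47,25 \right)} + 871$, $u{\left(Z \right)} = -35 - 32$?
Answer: $-2544640$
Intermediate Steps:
$u{\left(Z \right)} = -67$ ($u{\left(Z \right)} = -35 - 32 = -67$)
$c{\left(g \right)} = 0$ ($c{\left(g \right)} = 0 \cdot 5 = 0$)
$C = 896$ ($C = 25 + 871 = 896$)
$\left(u{\left(47 \right)} - 2773\right) \left(C - c{\left(45 \right)}\right) = \left(-67 - 2773\right) \left(896 - 0\right) = - 2840 \left(896 + 0\right) = \left(-2840\right) 896 = -2544640$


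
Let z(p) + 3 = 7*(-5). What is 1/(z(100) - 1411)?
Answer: -1/1449 ≈ -0.00069013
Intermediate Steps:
z(p) = -38 (z(p) = -3 + 7*(-5) = -3 - 35 = -38)
1/(z(100) - 1411) = 1/(-38 - 1411) = 1/(-1449) = -1/1449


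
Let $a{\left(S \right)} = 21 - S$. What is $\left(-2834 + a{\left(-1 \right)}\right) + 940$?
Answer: $-1872$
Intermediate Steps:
$\left(-2834 + a{\left(-1 \right)}\right) + 940 = \left(-2834 + \left(21 - -1\right)\right) + 940 = \left(-2834 + \left(21 + 1\right)\right) + 940 = \left(-2834 + 22\right) + 940 = -2812 + 940 = -1872$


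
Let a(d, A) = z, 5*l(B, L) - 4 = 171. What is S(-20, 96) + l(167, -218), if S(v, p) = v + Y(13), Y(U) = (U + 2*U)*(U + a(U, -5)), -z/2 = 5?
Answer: 132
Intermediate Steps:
l(B, L) = 35 (l(B, L) = ⅘ + (⅕)*171 = ⅘ + 171/5 = 35)
z = -10 (z = -2*5 = -10)
a(d, A) = -10
Y(U) = 3*U*(-10 + U) (Y(U) = (U + 2*U)*(U - 10) = (3*U)*(-10 + U) = 3*U*(-10 + U))
S(v, p) = 117 + v (S(v, p) = v + 3*13*(-10 + 13) = v + 3*13*3 = v + 117 = 117 + v)
S(-20, 96) + l(167, -218) = (117 - 20) + 35 = 97 + 35 = 132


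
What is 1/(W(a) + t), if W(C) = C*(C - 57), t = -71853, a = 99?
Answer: -1/67695 ≈ -1.4772e-5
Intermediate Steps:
W(C) = C*(-57 + C)
1/(W(a) + t) = 1/(99*(-57 + 99) - 71853) = 1/(99*42 - 71853) = 1/(4158 - 71853) = 1/(-67695) = -1/67695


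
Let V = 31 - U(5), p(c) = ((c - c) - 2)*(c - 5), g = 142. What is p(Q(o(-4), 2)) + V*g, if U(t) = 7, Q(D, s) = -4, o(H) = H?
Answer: 3426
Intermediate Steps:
p(c) = 10 - 2*c (p(c) = (0 - 2)*(-5 + c) = -2*(-5 + c) = 10 - 2*c)
V = 24 (V = 31 - 1*7 = 31 - 7 = 24)
p(Q(o(-4), 2)) + V*g = (10 - 2*(-4)) + 24*142 = (10 + 8) + 3408 = 18 + 3408 = 3426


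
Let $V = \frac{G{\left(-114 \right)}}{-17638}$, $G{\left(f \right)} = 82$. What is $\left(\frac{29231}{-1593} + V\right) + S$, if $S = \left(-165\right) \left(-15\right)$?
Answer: $\frac{34512597323}{14048667} \approx 2456.6$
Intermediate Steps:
$V = - \frac{41}{8819}$ ($V = \frac{82}{-17638} = 82 \left(- \frac{1}{17638}\right) = - \frac{41}{8819} \approx -0.0046491$)
$S = 2475$
$\left(\frac{29231}{-1593} + V\right) + S = \left(\frac{29231}{-1593} - \frac{41}{8819}\right) + 2475 = \left(29231 \left(- \frac{1}{1593}\right) - \frac{41}{8819}\right) + 2475 = \left(- \frac{29231}{1593} - \frac{41}{8819}\right) + 2475 = - \frac{257853502}{14048667} + 2475 = \frac{34512597323}{14048667}$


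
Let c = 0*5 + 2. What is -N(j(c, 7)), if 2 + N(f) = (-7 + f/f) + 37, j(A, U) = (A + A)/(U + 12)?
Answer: -29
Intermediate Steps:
c = 2 (c = 0 + 2 = 2)
j(A, U) = 2*A/(12 + U) (j(A, U) = (2*A)/(12 + U) = 2*A/(12 + U))
N(f) = 29 (N(f) = -2 + ((-7 + f/f) + 37) = -2 + ((-7 + 1) + 37) = -2 + (-6 + 37) = -2 + 31 = 29)
-N(j(c, 7)) = -1*29 = -29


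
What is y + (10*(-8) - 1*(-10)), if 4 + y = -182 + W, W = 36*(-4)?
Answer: -400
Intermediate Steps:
W = -144
y = -330 (y = -4 + (-182 - 144) = -4 - 326 = -330)
y + (10*(-8) - 1*(-10)) = -330 + (10*(-8) - 1*(-10)) = -330 + (-80 + 10) = -330 - 70 = -400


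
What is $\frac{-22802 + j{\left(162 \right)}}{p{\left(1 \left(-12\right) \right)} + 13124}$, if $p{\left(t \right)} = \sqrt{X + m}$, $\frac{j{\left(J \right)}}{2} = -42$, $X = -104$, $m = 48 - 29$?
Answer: $- \frac{17667992}{10131733} + \frac{22886 i \sqrt{85}}{172239461} \approx -1.7438 + 0.001225 i$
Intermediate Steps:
$m = 19$ ($m = 48 - 29 = 19$)
$j{\left(J \right)} = -84$ ($j{\left(J \right)} = 2 \left(-42\right) = -84$)
$p{\left(t \right)} = i \sqrt{85}$ ($p{\left(t \right)} = \sqrt{-104 + 19} = \sqrt{-85} = i \sqrt{85}$)
$\frac{-22802 + j{\left(162 \right)}}{p{\left(1 \left(-12\right) \right)} + 13124} = \frac{-22802 - 84}{i \sqrt{85} + 13124} = - \frac{22886}{13124 + i \sqrt{85}}$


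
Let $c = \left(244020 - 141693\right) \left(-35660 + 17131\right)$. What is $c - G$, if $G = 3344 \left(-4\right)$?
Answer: $-1896003607$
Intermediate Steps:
$G = -13376$
$c = -1896016983$ ($c = 102327 \left(-18529\right) = -1896016983$)
$c - G = -1896016983 - -13376 = -1896016983 + 13376 = -1896003607$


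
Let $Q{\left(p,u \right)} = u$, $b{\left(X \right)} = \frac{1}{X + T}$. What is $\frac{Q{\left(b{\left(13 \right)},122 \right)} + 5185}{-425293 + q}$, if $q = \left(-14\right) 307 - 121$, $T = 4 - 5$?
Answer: $- \frac{5307}{429712} \approx -0.01235$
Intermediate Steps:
$T = -1$
$b{\left(X \right)} = \frac{1}{-1 + X}$ ($b{\left(X \right)} = \frac{1}{X - 1} = \frac{1}{-1 + X}$)
$q = -4419$ ($q = -4298 - 121 = -4419$)
$\frac{Q{\left(b{\left(13 \right)},122 \right)} + 5185}{-425293 + q} = \frac{122 + 5185}{-425293 - 4419} = \frac{5307}{-429712} = 5307 \left(- \frac{1}{429712}\right) = - \frac{5307}{429712}$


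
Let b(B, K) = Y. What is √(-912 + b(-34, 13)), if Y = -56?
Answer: 22*I*√2 ≈ 31.113*I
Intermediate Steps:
b(B, K) = -56
√(-912 + b(-34, 13)) = √(-912 - 56) = √(-968) = 22*I*√2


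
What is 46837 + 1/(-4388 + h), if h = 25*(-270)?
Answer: 521670505/11138 ≈ 46837.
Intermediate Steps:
h = -6750
46837 + 1/(-4388 + h) = 46837 + 1/(-4388 - 6750) = 46837 + 1/(-11138) = 46837 - 1/11138 = 521670505/11138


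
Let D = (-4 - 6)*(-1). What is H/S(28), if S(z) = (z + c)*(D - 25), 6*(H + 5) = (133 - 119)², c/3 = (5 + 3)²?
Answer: -83/9900 ≈ -0.0083838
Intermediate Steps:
c = 192 (c = 3*(5 + 3)² = 3*8² = 3*64 = 192)
H = 83/3 (H = -5 + (133 - 119)²/6 = -5 + (⅙)*14² = -5 + (⅙)*196 = -5 + 98/3 = 83/3 ≈ 27.667)
D = 10 (D = -10*(-1) = 10)
S(z) = -2880 - 15*z (S(z) = (z + 192)*(10 - 25) = (192 + z)*(-15) = -2880 - 15*z)
H/S(28) = 83/(3*(-2880 - 15*28)) = 83/(3*(-2880 - 420)) = (83/3)/(-3300) = (83/3)*(-1/3300) = -83/9900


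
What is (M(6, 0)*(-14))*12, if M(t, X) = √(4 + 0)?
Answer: -336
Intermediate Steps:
M(t, X) = 2 (M(t, X) = √4 = 2)
(M(6, 0)*(-14))*12 = (2*(-14))*12 = -28*12 = -336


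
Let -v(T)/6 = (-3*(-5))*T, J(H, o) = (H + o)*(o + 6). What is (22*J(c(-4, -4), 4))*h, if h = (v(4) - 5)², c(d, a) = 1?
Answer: 146547500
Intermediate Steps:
J(H, o) = (6 + o)*(H + o) (J(H, o) = (H + o)*(6 + o) = (6 + o)*(H + o))
v(T) = -90*T (v(T) = -6*(-3*(-5))*T = -90*T)
h = 133225 (h = (-90*4 - 5)² = (-360 - 5)² = (-365)² = 133225)
(22*J(c(-4, -4), 4))*h = (22*(4² + 6*1 + 6*4 + 1*4))*133225 = (22*(16 + 6 + 24 + 4))*133225 = (22*50)*133225 = 1100*133225 = 146547500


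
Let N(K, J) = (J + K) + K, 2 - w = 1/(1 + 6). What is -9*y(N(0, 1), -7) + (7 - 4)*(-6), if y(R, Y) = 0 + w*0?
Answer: -18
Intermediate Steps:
w = 13/7 (w = 2 - 1/(1 + 6) = 2 - 1/7 = 13/7 ≈ 1.8571)
N(K, J) = J + 2*K
y(R, Y) = 0 (y(R, Y) = 0 + (13/7)*0 = 0 + 0 = 0)
-9*y(N(0, 1), -7) + (7 - 4)*(-6) = -9*0 + (7 - 4)*(-6) = 0 + 3*(-6) = 0 - 18 = -18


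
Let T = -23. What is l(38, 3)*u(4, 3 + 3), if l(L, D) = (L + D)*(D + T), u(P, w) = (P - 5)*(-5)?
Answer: -4100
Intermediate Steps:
u(P, w) = 25 - 5*P (u(P, w) = (-5 + P)*(-5) = 25 - 5*P)
l(L, D) = (-23 + D)*(D + L) (l(L, D) = (L + D)*(D - 23) = (D + L)*(-23 + D) = (-23 + D)*(D + L))
l(38, 3)*u(4, 3 + 3) = (3**2 - 23*3 - 23*38 + 3*38)*(25 - 5*4) = (9 - 69 - 874 + 114)*(25 - 20) = -820*5 = -4100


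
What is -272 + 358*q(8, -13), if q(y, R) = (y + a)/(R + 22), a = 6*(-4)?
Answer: -8176/9 ≈ -908.44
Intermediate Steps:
a = -24
q(y, R) = (-24 + y)/(22 + R) (q(y, R) = (y - 24)/(R + 22) = (-24 + y)/(22 + R))
-272 + 358*q(8, -13) = -272 + 358*((-24 + 8)/(22 - 13)) = -272 + 358*(-16/9) = -272 - 5728/9 = -8176/9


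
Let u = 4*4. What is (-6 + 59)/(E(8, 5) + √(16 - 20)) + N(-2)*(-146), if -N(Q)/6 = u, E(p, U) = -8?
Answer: 238166/17 - 53*I/34 ≈ 14010.0 - 1.5588*I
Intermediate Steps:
u = 16
N(Q) = -96 (N(Q) = -6*16 = -96)
(-6 + 59)/(E(8, 5) + √(16 - 20)) + N(-2)*(-146) = (-6 + 59)/(-8 + √(16 - 20)) - 96*(-146) = 53/(-8 + √(-4)) + 14016 = 53/(-8 + 2*I) + 14016 = 53*((-8 - 2*I)/68) + 14016 = 53*(-8 - 2*I)/68 + 14016 = 14016 + 53*(-8 - 2*I)/68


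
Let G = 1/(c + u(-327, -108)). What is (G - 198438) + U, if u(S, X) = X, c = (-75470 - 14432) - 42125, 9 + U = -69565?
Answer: -35413765621/132135 ≈ -2.6801e+5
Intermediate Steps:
U = -69574 (U = -9 - 69565 = -69574)
c = -132027 (c = -89902 - 42125 = -132027)
G = -1/132135 (G = 1/(-132027 - 108) = 1/(-132135) = -1/132135 ≈ -7.5680e-6)
(G - 198438) + U = (-1/132135 - 198438) - 69574 = -26220605131/132135 - 69574 = -35413765621/132135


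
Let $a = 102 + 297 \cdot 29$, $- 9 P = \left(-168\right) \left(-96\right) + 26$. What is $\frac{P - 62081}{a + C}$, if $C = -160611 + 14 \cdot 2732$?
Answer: $\frac{574883}{1022832} \approx 0.56205$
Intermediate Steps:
$P = - \frac{16154}{9}$ ($P = - \frac{\left(-168\right) \left(-96\right) + 26}{9} = - \frac{16128 + 26}{9} = \left(- \frac{1}{9}\right) 16154 = - \frac{16154}{9} \approx -1794.9$)
$a = 8715$ ($a = 102 + 8613 = 8715$)
$C = -122363$ ($C = -160611 + 38248 = -122363$)
$\frac{P - 62081}{a + C} = \frac{- \frac{16154}{9} - 62081}{8715 - 122363} = - \frac{574883}{9 \left(-113648\right)} = \left(- \frac{574883}{9}\right) \left(- \frac{1}{113648}\right) = \frac{574883}{1022832}$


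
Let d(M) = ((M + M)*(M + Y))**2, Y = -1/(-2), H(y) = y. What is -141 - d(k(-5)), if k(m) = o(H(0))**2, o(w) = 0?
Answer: -141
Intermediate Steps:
Y = 1/2 (Y = -1/2*(-1) = 1/2 ≈ 0.50000)
k(m) = 0 (k(m) = 0**2 = 0)
d(M) = 4*M**2*(1/2 + M)**2 (d(M) = ((M + M)*(M + 1/2))**2 = ((2*M)*(1/2 + M))**2 = (2*M*(1/2 + M))**2 = 4*M**2*(1/2 + M)**2)
-141 - d(k(-5)) = -141 - 0**2*(1 + 2*0)**2 = -141 - 0*(1 + 0)**2 = -141 - 0*1**2 = -141 - 0 = -141 - 1*0 = -141 + 0 = -141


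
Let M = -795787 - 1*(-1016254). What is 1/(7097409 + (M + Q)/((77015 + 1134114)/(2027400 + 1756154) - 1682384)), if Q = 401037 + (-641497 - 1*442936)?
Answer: 6365389501607/45177774488727905929 ≈ 1.4090e-7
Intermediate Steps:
M = 220467 (M = -795787 + 1016254 = 220467)
Q = -683396 (Q = 401037 + (-641497 - 442936) = 401037 - 1084433 = -683396)
1/(7097409 + (M + Q)/((77015 + 1134114)/(2027400 + 1756154) - 1682384)) = 1/(7097409 + (220467 - 683396)/((77015 + 1134114)/(2027400 + 1756154) - 1682384)) = 1/(7097409 - 462929/(1211129/3783554 - 1682384)) = 1/(7097409 - 462929/(-6365389501607/3783554)) = 1/(7097409 - 462929*(-3783554/6365389501607)) = 1/(7097409 + 1751516869666/6365389501607) = 1/(45177774488727905929/6365389501607) = 6365389501607/45177774488727905929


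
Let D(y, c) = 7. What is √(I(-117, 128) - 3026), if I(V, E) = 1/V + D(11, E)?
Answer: 2*I*√1147978/39 ≈ 54.945*I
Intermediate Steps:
I(V, E) = 7 + 1/V (I(V, E) = 1/V + 7 = 7 + 1/V)
√(I(-117, 128) - 3026) = √((7 + 1/(-117)) - 3026) = √((7 - 1/117) - 3026) = √(818/117 - 3026) = √(-353224/117) = 2*I*√1147978/39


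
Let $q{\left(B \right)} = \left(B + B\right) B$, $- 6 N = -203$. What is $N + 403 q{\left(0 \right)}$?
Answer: $\frac{203}{6} \approx 33.833$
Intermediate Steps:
$N = \frac{203}{6}$ ($N = \left(- \frac{1}{6}\right) \left(-203\right) = \frac{203}{6} \approx 33.833$)
$q{\left(B \right)} = 2 B^{2}$ ($q{\left(B \right)} = 2 B B = 2 B^{2}$)
$N + 403 q{\left(0 \right)} = \frac{203}{6} + 403 \cdot 2 \cdot 0^{2} = \frac{203}{6} + 403 \cdot 2 \cdot 0 = \frac{203}{6} + 403 \cdot 0 = \frac{203}{6} + 0 = \frac{203}{6}$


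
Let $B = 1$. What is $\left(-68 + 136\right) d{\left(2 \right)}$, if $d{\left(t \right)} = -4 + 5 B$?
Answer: $68$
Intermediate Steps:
$d{\left(t \right)} = 1$ ($d{\left(t \right)} = -4 + 5 \cdot 1 = -4 + 5 = 1$)
$\left(-68 + 136\right) d{\left(2 \right)} = \left(-68 + 136\right) 1 = 68 \cdot 1 = 68$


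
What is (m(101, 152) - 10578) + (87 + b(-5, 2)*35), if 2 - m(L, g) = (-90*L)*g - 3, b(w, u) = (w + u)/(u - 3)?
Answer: 1371299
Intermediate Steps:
b(w, u) = (u + w)/(-3 + u)
m(L, g) = 5 + 90*L*g (m(L, g) = 2 - ((-90*L)*g - 3) = 2 - (-90*L*g - 3) = 2 - (-3 - 90*L*g) = 2 + (3 + 90*L*g) = 5 + 90*L*g)
(m(101, 152) - 10578) + (87 + b(-5, 2)*35) = ((5 + 90*101*152) - 10578) + (87 + ((2 - 5)/(-3 + 2))*35) = ((5 + 1381680) - 10578) + (87 + (-3/(-1))*35) = (1381685 - 10578) + (87 - 1*(-3)*35) = 1371107 + (87 + 3*35) = 1371107 + (87 + 105) = 1371107 + 192 = 1371299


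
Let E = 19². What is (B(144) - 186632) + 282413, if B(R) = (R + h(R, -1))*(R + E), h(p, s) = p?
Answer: 241221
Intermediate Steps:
E = 361
B(R) = 2*R*(361 + R) (B(R) = (R + R)*(R + 361) = (2*R)*(361 + R) = 2*R*(361 + R))
(B(144) - 186632) + 282413 = (2*144*(361 + 144) - 186632) + 282413 = (2*144*505 - 186632) + 282413 = (145440 - 186632) + 282413 = -41192 + 282413 = 241221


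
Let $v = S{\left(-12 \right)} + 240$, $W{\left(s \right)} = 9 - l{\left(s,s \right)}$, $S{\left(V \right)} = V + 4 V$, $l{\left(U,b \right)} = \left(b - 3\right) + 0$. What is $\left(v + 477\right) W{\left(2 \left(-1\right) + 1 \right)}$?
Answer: $8541$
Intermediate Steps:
$l{\left(U,b \right)} = -3 + b$ ($l{\left(U,b \right)} = \left(-3 + b\right) + 0 = -3 + b$)
$S{\left(V \right)} = 5 V$
$W{\left(s \right)} = 12 - s$ ($W{\left(s \right)} = 9 - \left(-3 + s\right) = 12 - s$)
$v = 180$ ($v = 5 \left(-12\right) + 240 = -60 + 240 = 180$)
$\left(v + 477\right) W{\left(2 \left(-1\right) + 1 \right)} = \left(180 + 477\right) \left(12 - \left(2 \left(-1\right) + 1\right)\right) = 657 \left(12 - \left(-2 + 1\right)\right) = 657 \left(12 - -1\right) = 657 \left(12 + 1\right) = 657 \cdot 13 = 8541$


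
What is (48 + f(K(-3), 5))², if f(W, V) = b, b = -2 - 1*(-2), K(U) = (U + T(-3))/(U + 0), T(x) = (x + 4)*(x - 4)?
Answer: 2304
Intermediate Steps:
T(x) = (-4 + x)*(4 + x) (T(x) = (4 + x)*(-4 + x) = (-4 + x)*(4 + x))
K(U) = (-7 + U)/U (K(U) = (U + (-16 + (-3)²))/(U + 0) = (U + (-16 + 9))/U = (U - 7)/U = (-7 + U)/U)
b = 0 (b = -2 + 2 = 0)
f(W, V) = 0
(48 + f(K(-3), 5))² = (48 + 0)² = 48² = 2304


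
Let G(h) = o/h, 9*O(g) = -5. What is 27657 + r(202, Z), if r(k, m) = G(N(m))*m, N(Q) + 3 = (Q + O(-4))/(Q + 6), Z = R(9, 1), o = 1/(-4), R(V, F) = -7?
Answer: 4535811/164 ≈ 27657.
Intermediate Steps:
o = -¼ ≈ -0.25000
O(g) = -5/9 (O(g) = (⅑)*(-5) = -5/9)
Z = -7
N(Q) = -3 + (-5/9 + Q)/(6 + Q) (N(Q) = -3 + (Q - 5/9)/(Q + 6) = -3 + (-5/9 + Q)/(6 + Q))
G(h) = -1/(4*h)
r(k, m) = -9*m*(6 + m)/(4*(-167 - 18*m)) (r(k, m) = (-9*(6 + m)/(-167 - 18*m)/4)*m = (-9*(6 + m)/(4*(-167 - 18*m)))*m = -9*m*(6 + m)/(4*(-167 - 18*m)))
27657 + r(202, Z) = 27657 + (9/4)*(-7)*(6 - 7)/(167 + 18*(-7)) = 27657 + (9/4)*(-7)*(-1)/(167 - 126) = 27657 + (9/4)*(-7)*(-1)/41 = 27657 + (9/4)*(-7)*(1/41)*(-1) = 27657 + 63/164 = 4535811/164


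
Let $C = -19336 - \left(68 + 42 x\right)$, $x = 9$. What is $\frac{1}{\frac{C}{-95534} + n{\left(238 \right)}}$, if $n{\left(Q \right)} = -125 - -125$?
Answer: $\frac{47767}{9891} \approx 4.8293$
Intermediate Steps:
$C = -19782$ ($C = -19336 - \left(68 + 42 \cdot 9\right) = -19336 - \left(68 + 378\right) = -19336 - 446 = -19782$)
$n{\left(Q \right)} = 0$ ($n{\left(Q \right)} = -125 + 125 = 0$)
$\frac{1}{\frac{C}{-95534} + n{\left(238 \right)}} = \frac{1}{- \frac{19782}{-95534} + 0} = \frac{1}{\left(-19782\right) \left(- \frac{1}{95534}\right) + 0} = \frac{1}{\frac{9891}{47767} + 0} = \frac{1}{\frac{9891}{47767}} = \frac{47767}{9891}$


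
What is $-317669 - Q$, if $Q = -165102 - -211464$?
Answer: $-364031$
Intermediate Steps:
$Q = 46362$ ($Q = -165102 + 211464 = 46362$)
$-317669 - Q = -317669 - 46362 = -364031$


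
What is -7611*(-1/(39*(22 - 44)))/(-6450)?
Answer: 59/42900 ≈ 0.0013753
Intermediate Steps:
-7611*(-1/(39*(22 - 44)))/(-6450) = -7611/((-39*(-22)))*(-1/6450) = -7611/858*(-1/6450) = -7611*1/858*(-1/6450) = -2537/286*(-1/6450) = 59/42900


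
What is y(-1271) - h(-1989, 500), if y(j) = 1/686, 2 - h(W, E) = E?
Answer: 341629/686 ≈ 498.00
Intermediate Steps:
h(W, E) = 2 - E
y(j) = 1/686
y(-1271) - h(-1989, 500) = 1/686 - (2 - 1*500) = 1/686 - (2 - 500) = 1/686 - 1*(-498) = 1/686 + 498 = 341629/686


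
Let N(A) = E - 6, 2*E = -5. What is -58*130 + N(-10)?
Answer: -15097/2 ≈ -7548.5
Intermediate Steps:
E = -5/2 (E = (1/2)*(-5) = -5/2 ≈ -2.5000)
N(A) = -17/2 (N(A) = -5/2 - 6 = -17/2)
-58*130 + N(-10) = -58*130 - 17/2 = -7540 - 17/2 = -15097/2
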